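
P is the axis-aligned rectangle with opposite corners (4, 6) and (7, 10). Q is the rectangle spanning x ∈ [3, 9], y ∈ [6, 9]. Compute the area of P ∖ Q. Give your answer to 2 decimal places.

|P∩Q|: x∈[4,7], y∈[6,9] → 3·3 = 9.
|P| = 12.
|P ∖ Q| = |P| − |P∩Q| = 12 − 9 = 3.00.

3.00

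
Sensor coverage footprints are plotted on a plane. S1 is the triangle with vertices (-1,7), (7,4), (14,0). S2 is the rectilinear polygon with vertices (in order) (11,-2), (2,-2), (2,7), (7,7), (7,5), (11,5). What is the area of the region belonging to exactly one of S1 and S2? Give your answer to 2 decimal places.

|S1| = 5.5, |S2| = 73, |S1∩S2| = 4.6161.
|S1 △ S2| = |S1| + |S2| − 2·|S1∩S2| = 5.5 + 73 − 9.2321 = 69.27.

69.27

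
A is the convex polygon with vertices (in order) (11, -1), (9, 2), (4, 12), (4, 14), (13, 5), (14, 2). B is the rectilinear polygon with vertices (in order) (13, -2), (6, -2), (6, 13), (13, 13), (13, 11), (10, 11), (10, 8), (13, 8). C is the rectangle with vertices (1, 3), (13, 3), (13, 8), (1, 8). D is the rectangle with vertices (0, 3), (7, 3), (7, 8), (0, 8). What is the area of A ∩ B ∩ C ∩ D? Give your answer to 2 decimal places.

1.00

The intersection is the polygon with vertices (7,8), (7,6), (6,8).
By the shoelace formula its area is 1.00.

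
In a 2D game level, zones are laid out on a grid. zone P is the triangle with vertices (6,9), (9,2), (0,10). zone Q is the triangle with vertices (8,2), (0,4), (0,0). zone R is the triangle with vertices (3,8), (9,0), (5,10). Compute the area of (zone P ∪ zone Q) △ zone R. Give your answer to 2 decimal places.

28.78

|zone P ∪ zone Q| = 35.5.
|(zone P ∪ zone Q) ∩ zone R| = 10.3597.
|(zone P ∪ zone Q) △ zone R| = 35.5 + 14 − 20.7195 = 28.78.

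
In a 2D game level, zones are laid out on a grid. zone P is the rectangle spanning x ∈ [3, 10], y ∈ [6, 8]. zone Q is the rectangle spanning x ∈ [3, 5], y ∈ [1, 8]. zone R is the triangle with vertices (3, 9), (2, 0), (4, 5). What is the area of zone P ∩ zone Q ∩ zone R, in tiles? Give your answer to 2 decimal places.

1.00

The intersection is the polygon with vertices (3,6), (3,8), (3.25,8), (3.75,6).
By the shoelace formula its area is 1.00.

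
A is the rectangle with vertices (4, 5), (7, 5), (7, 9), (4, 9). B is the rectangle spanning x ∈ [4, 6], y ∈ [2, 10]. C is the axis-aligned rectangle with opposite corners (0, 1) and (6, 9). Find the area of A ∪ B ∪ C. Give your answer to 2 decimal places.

By inclusion–exclusion:
Individual areas: |A| = 12, |B| = 16, |C| = 48.
|A∩B|: x∈[4,6], y∈[5,9] → 2·4 = 8.
|A∩C|: x∈[4,6], y∈[5,9] → 2·4 = 8.
|B∩C|: x∈[4,6], y∈[2,9] → 2·7 = 14.
|A∩B∩C| = 8.
|A ∪ B ∪ C| = 76 − 30 + 8 = 54.00.

54.00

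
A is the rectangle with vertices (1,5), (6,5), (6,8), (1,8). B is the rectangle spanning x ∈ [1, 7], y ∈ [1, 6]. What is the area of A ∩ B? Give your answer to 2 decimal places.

5.00

|A∩B|: x∈[1,6], y∈[5,6] → 5·1 = 5.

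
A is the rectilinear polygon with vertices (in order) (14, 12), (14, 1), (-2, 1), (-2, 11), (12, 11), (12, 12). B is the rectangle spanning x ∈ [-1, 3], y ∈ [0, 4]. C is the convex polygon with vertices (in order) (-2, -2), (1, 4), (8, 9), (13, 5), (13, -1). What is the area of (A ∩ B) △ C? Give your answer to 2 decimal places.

101.50

|A ∩ B| = 12.
|(A ∩ B) ∩ C| = 8.25.
|(A ∩ B) △ C| = 12 + 106 − 16.5 = 101.50.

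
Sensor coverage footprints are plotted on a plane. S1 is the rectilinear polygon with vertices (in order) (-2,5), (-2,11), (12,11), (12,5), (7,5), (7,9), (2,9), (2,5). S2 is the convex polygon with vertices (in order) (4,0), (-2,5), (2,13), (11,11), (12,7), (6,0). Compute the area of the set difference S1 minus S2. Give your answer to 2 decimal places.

|S1| = 64, |S1∩S2| = 51.2857.
|S1 ∖ S2| = |S1| − |S1∩S2| = 64 − 51.2857 = 12.71.

12.71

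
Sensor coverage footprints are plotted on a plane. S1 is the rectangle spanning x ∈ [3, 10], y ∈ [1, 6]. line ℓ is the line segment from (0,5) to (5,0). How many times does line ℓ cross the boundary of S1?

The segment meets the boundary at (4,1), (3,2).

2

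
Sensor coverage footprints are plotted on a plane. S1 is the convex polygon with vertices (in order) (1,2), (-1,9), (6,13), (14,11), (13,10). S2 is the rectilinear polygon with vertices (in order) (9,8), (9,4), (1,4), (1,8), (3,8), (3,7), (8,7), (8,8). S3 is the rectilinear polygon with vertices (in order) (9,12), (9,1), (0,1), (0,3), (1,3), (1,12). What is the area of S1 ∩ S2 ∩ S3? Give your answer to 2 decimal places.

18.67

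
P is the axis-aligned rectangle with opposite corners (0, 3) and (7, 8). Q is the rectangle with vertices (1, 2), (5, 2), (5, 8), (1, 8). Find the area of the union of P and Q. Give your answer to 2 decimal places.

39.00

By inclusion–exclusion:
Individual areas: |P| = 35, |Q| = 24.
|P∩Q|: x∈[1,5], y∈[3,8] → 4·5 = 20.
|P ∪ Q| = 59 − 20 = 39.00.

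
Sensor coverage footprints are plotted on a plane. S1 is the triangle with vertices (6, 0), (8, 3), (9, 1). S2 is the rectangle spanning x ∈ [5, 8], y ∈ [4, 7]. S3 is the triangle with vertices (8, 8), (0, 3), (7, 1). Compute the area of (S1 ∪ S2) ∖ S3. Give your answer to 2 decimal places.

5.09

|S1 ∪ S2| = 12.5.
|(S1 ∪ S2) ∩ S3| = 7.4088.
|(S1 ∪ S2) ∖ S3| = 12.5 − 7.4088 = 5.09.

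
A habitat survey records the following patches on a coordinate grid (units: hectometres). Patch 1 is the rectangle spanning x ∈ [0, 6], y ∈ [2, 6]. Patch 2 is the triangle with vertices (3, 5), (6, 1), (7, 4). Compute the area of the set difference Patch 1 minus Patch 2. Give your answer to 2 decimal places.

|Patch 1| = 24, |Patch 1∩Patch 2| = 4.5.
|Patch 1 ∖ Patch 2| = |Patch 1| − |Patch 1∩Patch 2| = 24 − 4.5 = 19.50.

19.50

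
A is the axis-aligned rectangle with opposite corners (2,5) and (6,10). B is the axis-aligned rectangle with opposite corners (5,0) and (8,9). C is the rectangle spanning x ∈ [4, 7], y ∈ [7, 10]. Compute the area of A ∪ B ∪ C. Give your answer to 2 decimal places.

44.00

By inclusion–exclusion:
Individual areas: |A| = 20, |B| = 27, |C| = 9.
|A∩B|: x∈[5,6], y∈[5,9] → 1·4 = 4.
|A∩C|: x∈[4,6], y∈[7,10] → 2·3 = 6.
|B∩C|: x∈[5,7], y∈[7,9] → 2·2 = 4.
|A∩B∩C| = 2.
|A ∪ B ∪ C| = 56 − 14 + 2 = 44.00.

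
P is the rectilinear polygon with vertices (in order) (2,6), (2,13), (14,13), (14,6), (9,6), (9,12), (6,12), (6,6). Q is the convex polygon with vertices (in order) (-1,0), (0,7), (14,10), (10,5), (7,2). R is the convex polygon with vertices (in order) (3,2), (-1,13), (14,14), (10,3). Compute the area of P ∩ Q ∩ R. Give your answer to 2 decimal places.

16.17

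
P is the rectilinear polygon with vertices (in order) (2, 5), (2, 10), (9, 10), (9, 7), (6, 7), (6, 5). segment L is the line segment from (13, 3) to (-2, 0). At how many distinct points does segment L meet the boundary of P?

0

The segment lies entirely outside P and never meets its boundary.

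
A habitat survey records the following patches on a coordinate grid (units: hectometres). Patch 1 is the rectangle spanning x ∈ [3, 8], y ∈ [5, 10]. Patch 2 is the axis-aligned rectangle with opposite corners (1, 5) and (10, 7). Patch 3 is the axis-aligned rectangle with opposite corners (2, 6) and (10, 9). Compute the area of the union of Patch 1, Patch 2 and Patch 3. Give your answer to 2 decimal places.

39.00

By inclusion–exclusion:
Individual areas: |Patch 1| = 25, |Patch 2| = 18, |Patch 3| = 24.
|Patch 1∩Patch 2|: x∈[3,8], y∈[5,7] → 5·2 = 10.
|Patch 1∩Patch 3|: x∈[3,8], y∈[6,9] → 5·3 = 15.
|Patch 2∩Patch 3|: x∈[2,10], y∈[6,7] → 8·1 = 8.
|Patch 1∩Patch 2∩Patch 3| = 5.
|Patch 1 ∪ Patch 2 ∪ Patch 3| = 67 − 33 + 5 = 39.00.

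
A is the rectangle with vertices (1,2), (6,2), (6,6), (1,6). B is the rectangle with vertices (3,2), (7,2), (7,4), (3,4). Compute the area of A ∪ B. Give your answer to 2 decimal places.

22.00

By inclusion–exclusion:
Individual areas: |A| = 20, |B| = 8.
|A∩B|: x∈[3,6], y∈[2,4] → 3·2 = 6.
|A ∪ B| = 28 − 6 = 22.00.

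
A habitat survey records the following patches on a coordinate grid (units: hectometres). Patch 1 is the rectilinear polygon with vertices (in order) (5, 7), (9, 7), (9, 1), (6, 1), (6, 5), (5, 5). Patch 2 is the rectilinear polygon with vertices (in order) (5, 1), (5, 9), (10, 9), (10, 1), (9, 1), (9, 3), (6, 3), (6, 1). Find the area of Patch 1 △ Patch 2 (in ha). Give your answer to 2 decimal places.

|Patch 1| = 20, |Patch 2| = 34, |Patch 1∩Patch 2| = 14.
|Patch 1 △ Patch 2| = |Patch 1| + |Patch 2| − 2·|Patch 1∩Patch 2| = 20 + 34 − 28 = 26.00.

26.00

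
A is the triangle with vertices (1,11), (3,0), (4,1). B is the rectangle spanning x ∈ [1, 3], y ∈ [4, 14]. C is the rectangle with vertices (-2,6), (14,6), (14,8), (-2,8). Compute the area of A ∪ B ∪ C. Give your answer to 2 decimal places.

51.62

By inclusion–exclusion:
Individual areas: |A| = 6.5, |B| = 20, |C| = 32.
|A∩B| = 2.8788.
|A∩C| = 0.9455.
|B∩C|: x∈[1,3], y∈[6,8] → 2·2 = 4.
|A∩B∩C| = 0.9455.
|A ∪ B ∪ C| = 58.5 − 7.8242 + 0.9455 = 51.62.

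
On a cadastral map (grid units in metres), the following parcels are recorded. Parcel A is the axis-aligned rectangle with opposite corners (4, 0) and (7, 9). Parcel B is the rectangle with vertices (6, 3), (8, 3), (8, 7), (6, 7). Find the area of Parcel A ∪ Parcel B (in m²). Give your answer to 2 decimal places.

By inclusion–exclusion:
Individual areas: |Parcel A| = 27, |Parcel B| = 8.
|Parcel A∩Parcel B|: x∈[6,7], y∈[3,7] → 1·4 = 4.
|Parcel A ∪ Parcel B| = 35 − 4 = 31.00.

31.00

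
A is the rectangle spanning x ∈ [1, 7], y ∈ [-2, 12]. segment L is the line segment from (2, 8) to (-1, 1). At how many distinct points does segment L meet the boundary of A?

The segment meets the boundary at (1,5.667).

1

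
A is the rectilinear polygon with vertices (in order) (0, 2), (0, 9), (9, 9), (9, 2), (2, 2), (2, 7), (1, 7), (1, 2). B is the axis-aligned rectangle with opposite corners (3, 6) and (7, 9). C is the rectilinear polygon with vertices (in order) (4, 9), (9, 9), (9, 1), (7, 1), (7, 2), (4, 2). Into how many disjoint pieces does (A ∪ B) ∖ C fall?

1

(A ∪ B) ∖ C is a single connected region.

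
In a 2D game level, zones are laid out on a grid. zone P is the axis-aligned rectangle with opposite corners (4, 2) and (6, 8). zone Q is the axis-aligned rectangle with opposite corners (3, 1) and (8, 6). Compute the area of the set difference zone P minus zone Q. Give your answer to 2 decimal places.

|zone P∩zone Q|: x∈[4,6], y∈[2,6] → 2·4 = 8.
|zone P| = 12.
|zone P ∖ zone Q| = |zone P| − |zone P∩zone Q| = 12 − 8 = 4.00.

4.00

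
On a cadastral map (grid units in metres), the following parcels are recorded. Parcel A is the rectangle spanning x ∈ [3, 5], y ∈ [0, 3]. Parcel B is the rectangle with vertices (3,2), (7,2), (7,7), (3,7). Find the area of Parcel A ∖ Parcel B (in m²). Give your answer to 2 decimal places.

4.00

|Parcel A∩Parcel B|: x∈[3,5], y∈[2,3] → 2·1 = 2.
|Parcel A| = 6.
|Parcel A ∖ Parcel B| = |Parcel A| − |Parcel A∩Parcel B| = 6 − 2 = 4.00.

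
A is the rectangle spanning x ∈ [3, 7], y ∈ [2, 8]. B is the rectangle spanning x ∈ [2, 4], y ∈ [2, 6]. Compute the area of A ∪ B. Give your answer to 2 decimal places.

By inclusion–exclusion:
Individual areas: |A| = 24, |B| = 8.
|A∩B|: x∈[3,4], y∈[2,6] → 1·4 = 4.
|A ∪ B| = 32 − 4 = 28.00.

28.00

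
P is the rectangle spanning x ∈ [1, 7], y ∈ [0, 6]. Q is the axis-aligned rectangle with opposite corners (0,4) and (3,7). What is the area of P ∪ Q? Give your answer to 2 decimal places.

By inclusion–exclusion:
Individual areas: |P| = 36, |Q| = 9.
|P∩Q|: x∈[1,3], y∈[4,6] → 2·2 = 4.
|P ∪ Q| = 45 − 4 = 41.00.

41.00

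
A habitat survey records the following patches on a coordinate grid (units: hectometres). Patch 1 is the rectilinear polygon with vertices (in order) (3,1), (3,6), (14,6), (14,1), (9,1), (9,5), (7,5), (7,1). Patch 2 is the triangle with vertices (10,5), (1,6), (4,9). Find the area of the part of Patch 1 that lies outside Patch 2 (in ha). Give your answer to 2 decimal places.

|Patch 1| = 47, |Patch 1∩Patch 2| = 3.5278.
|Patch 1 ∖ Patch 2| = |Patch 1| − |Patch 1∩Patch 2| = 47 − 3.5278 = 43.47.

43.47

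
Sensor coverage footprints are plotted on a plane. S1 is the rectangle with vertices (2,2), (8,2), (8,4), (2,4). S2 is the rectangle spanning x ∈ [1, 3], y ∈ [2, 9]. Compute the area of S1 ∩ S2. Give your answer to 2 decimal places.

|S1∩S2|: x∈[2,3], y∈[2,4] → 1·2 = 2.

2.00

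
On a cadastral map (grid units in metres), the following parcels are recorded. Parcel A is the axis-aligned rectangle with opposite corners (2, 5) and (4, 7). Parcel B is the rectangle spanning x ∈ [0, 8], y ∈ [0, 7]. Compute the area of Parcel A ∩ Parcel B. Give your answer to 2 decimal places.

|Parcel A∩Parcel B|: x∈[2,4], y∈[5,7] → 2·2 = 4.

4.00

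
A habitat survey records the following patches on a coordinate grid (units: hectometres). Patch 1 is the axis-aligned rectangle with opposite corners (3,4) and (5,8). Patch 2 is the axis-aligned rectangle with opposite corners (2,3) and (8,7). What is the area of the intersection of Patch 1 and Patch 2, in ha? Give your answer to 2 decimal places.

|Patch 1∩Patch 2|: x∈[3,5], y∈[4,7] → 2·3 = 6.

6.00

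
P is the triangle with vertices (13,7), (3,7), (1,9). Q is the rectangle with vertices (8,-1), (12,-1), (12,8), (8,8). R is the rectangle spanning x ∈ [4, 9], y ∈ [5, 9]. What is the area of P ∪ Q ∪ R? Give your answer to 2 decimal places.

By inclusion–exclusion:
Individual areas: |P| = 10, |Q| = 36, |R| = 20.
|P∩Q| = 2.
|P∩R| = 5.4167.
|Q∩R|: x∈[8,9], y∈[5,8] → 1·3 = 3.
|P∩Q∩R| = 0.75.
|P ∪ Q ∪ R| = 66 − 10.4167 + 0.75 = 56.33.

56.33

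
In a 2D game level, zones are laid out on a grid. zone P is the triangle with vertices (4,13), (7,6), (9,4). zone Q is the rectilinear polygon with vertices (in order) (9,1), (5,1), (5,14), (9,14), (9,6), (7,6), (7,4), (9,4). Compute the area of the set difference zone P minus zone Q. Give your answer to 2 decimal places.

1.16

|zone P| = 4, |zone P∩zone Q| = 2.8444.
|zone P ∖ zone Q| = |zone P| − |zone P∩zone Q| = 4 − 2.8444 = 1.16.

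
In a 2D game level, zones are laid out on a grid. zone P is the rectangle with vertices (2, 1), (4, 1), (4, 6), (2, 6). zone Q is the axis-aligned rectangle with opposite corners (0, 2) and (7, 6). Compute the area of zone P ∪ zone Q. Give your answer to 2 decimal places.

30.00

By inclusion–exclusion:
Individual areas: |zone P| = 10, |zone Q| = 28.
|zone P∩zone Q|: x∈[2,4], y∈[2,6] → 2·4 = 8.
|zone P ∪ zone Q| = 38 − 8 = 30.00.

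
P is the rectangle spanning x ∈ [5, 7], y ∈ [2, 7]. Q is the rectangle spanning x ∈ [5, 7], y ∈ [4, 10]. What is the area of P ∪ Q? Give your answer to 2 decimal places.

16.00

By inclusion–exclusion:
Individual areas: |P| = 10, |Q| = 12.
|P∩Q|: x∈[5,7], y∈[4,7] → 2·3 = 6.
|P ∪ Q| = 22 − 6 = 16.00.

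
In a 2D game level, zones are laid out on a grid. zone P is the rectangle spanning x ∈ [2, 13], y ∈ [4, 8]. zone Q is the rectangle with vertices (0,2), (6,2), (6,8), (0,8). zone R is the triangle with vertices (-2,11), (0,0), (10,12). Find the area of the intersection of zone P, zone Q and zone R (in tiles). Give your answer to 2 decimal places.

The intersection is the polygon with vertices (6,7.2), (3.333,4), (2,4), (2,8), (6,8).
By the shoelace formula its area is 11.73.

11.73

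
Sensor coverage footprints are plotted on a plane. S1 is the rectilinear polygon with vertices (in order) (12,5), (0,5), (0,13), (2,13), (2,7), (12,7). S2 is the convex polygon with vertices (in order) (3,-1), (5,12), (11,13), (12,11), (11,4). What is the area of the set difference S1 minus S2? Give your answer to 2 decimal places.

|S1| = 36, |S1∩S2| = 14.4176.
|S1 ∖ S2| = |S1| − |S1∩S2| = 36 − 14.4176 = 21.58.

21.58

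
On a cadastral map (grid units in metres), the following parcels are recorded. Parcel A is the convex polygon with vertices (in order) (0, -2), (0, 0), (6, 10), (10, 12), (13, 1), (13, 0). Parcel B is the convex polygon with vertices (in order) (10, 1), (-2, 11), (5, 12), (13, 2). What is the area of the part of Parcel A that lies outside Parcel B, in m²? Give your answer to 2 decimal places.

70.86

|Parcel A| = 106.5, |Parcel A∩Parcel B| = 35.6379.
|Parcel A ∖ Parcel B| = |Parcel A| − |Parcel A∩Parcel B| = 106.5 − 35.6379 = 70.86.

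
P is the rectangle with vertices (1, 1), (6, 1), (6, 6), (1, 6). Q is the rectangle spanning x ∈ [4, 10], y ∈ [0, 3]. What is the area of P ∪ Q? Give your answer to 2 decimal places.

By inclusion–exclusion:
Individual areas: |P| = 25, |Q| = 18.
|P∩Q|: x∈[4,6], y∈[1,3] → 2·2 = 4.
|P ∪ Q| = 43 − 4 = 39.00.

39.00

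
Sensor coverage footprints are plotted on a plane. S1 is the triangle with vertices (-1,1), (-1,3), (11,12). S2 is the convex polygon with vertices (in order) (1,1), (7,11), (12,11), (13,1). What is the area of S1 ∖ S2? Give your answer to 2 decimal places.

8.23

|S1| = 12, |S1∩S2| = 3.771.
|S1 ∖ S2| = |S1| − |S1∩S2| = 12 − 3.771 = 8.23.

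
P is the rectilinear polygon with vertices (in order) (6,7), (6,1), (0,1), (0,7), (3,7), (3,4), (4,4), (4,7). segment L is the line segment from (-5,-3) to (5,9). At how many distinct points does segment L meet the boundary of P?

The segment meets the boundary at (3,6.6), (0,3).

2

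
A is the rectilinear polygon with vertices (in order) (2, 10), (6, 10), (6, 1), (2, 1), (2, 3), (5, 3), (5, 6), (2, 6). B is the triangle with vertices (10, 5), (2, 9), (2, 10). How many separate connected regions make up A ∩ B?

A ∩ B is a single connected region.

1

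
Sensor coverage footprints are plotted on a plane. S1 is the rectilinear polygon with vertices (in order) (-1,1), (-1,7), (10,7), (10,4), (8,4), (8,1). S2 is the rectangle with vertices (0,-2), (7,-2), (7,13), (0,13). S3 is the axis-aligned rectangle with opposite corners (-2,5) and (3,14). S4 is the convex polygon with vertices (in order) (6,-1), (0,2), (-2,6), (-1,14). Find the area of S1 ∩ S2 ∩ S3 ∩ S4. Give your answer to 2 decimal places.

The intersection is the polygon with vertices (2.267,7), (3,5.429), (3,5), (0,5), (0,7).
By the shoelace formula its area is 5.42.

5.42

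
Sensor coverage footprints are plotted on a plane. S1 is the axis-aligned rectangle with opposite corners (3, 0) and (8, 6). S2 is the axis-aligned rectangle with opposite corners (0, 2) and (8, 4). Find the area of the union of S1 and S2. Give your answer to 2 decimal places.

By inclusion–exclusion:
Individual areas: |S1| = 30, |S2| = 16.
|S1∩S2|: x∈[3,8], y∈[2,4] → 5·2 = 10.
|S1 ∪ S2| = 46 − 10 = 36.00.

36.00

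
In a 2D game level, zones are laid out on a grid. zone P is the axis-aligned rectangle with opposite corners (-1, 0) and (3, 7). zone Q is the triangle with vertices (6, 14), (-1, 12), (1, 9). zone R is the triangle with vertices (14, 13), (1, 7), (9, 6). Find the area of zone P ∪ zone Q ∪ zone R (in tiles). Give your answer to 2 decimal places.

70.75

By inclusion–exclusion:
Individual areas: |zone P| = 28, |zone Q| = 12.5, |zone R| = 30.5.
|zone P∩zone Q| = 0.
|zone P∩zone R| = 0.25.
|zone Q∩zone R| = 0.
|zone P∩zone Q∩zone R| = 0.
|zone P ∪ zone Q ∪ zone R| = 71 − 0.25 + 0 = 70.75.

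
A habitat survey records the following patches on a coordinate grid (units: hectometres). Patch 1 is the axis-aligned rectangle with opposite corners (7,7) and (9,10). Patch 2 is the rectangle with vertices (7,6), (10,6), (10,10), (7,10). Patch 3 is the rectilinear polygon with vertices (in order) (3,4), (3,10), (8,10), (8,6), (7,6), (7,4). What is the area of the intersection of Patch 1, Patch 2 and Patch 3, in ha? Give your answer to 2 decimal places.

3.00

The intersection is the polygon with vertices (7,7), (7,10), (8,10), (8,7).
By the shoelace formula its area is 3.00.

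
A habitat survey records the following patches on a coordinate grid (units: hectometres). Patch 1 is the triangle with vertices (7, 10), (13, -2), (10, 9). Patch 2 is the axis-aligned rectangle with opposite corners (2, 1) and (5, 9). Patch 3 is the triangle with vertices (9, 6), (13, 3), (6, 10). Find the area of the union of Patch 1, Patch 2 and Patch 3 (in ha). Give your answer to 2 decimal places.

40.40

By inclusion–exclusion:
Individual areas: |Patch 1| = 15, |Patch 2| = 24, |Patch 3| = 3.5.
|Patch 1∩Patch 2| = 0.
|Patch 1∩Patch 3| = 2.0982.
|Patch 2∩Patch 3| = 0.
|Patch 1∩Patch 2∩Patch 3| = 0.
|Patch 1 ∪ Patch 2 ∪ Patch 3| = 42.5 − 2.0982 + 0 = 40.40.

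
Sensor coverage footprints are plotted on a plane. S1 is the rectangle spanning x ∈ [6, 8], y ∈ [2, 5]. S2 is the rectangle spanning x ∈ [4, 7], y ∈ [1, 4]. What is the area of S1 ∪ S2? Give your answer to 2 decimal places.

13.00

By inclusion–exclusion:
Individual areas: |S1| = 6, |S2| = 9.
|S1∩S2|: x∈[6,7], y∈[2,4] → 1·2 = 2.
|S1 ∪ S2| = 15 − 2 = 13.00.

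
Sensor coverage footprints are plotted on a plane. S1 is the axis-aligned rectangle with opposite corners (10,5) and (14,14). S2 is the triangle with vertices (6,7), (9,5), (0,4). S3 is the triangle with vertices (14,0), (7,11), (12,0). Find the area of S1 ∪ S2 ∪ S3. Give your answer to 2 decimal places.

By inclusion–exclusion:
Individual areas: |S1| = 36, |S2| = 10.5, |S3| = 11.
|S1∩S2| = 0.
|S1∩S3| = 0.526.
|S2∩S3| = 0.
|S1∩S2∩S3| = 0.
|S1 ∪ S2 ∪ S3| = 57.5 − 0.526 + 0 = 56.97.

56.97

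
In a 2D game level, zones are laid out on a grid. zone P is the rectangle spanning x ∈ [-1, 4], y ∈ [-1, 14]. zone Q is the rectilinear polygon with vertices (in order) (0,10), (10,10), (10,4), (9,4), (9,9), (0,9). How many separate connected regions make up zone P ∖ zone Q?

zone P ∖ zone Q is a single connected region.

1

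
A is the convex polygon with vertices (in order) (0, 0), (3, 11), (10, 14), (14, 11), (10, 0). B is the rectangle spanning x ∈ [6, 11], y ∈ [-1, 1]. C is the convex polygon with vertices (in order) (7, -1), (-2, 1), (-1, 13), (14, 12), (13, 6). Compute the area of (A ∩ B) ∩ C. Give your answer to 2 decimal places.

The region (A ∩ B) ∩ C is the polygon with vertices (6,0), (6,1), (8.714,1), (7.857,0).
By the shoelace formula its area is 2.29.

2.29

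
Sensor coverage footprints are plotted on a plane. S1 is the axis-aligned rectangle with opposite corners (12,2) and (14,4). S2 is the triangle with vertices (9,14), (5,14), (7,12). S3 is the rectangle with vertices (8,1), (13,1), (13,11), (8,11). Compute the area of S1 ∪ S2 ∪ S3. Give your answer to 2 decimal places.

56.00

By inclusion–exclusion:
Individual areas: |S1| = 4, |S2| = 4, |S3| = 50.
|S1∩S2| = 0.
|S1∩S3|: x∈[12,13], y∈[2,4] → 1·2 = 2.
|S2∩S3| = 0.
|S1∩S2∩S3| = 0.
|S1 ∪ S2 ∪ S3| = 58 − 2 + 0 = 56.00.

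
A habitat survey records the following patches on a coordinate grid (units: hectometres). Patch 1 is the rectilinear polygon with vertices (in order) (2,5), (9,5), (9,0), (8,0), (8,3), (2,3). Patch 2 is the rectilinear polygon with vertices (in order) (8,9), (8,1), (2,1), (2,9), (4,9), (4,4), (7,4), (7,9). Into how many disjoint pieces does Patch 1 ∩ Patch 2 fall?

Patch 1 ∩ Patch 2 is a single connected region.

1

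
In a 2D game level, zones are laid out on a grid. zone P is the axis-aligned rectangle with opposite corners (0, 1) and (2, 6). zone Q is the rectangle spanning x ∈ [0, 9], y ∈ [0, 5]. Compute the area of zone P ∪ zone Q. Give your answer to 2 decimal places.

By inclusion–exclusion:
Individual areas: |zone P| = 10, |zone Q| = 45.
|zone P∩zone Q|: x∈[0,2], y∈[1,5] → 2·4 = 8.
|zone P ∪ zone Q| = 55 − 8 = 47.00.

47.00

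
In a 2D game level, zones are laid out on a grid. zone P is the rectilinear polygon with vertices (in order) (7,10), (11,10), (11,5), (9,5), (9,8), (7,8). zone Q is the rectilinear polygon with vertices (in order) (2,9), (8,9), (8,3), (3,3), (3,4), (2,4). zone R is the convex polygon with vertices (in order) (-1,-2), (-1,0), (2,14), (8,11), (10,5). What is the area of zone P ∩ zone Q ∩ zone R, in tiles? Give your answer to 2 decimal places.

The intersection is the polygon with vertices (7,9), (8,9), (8,8), (7,8).
By the shoelace formula its area is 1.00.

1.00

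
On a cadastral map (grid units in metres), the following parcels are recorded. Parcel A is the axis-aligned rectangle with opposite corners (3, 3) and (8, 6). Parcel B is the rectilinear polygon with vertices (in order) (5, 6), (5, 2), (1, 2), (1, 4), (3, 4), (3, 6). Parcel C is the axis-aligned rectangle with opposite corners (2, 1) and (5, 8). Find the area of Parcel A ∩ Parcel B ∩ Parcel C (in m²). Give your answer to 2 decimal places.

The intersection is the polygon with vertices (5,3), (3,3), (3,4), (3,6), (5,6).
By the shoelace formula its area is 6.00.

6.00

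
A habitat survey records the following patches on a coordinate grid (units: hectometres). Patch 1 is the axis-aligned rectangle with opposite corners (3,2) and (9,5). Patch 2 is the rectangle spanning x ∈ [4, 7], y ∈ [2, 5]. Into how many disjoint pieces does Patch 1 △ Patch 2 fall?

Patch 1 △ Patch 2 splits into 2 disjoint pieces (area 6, area 3).

2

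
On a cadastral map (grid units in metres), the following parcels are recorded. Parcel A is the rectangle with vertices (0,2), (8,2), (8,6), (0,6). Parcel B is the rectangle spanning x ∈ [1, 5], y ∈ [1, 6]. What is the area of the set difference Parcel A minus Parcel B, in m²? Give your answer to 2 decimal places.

|Parcel A∩Parcel B|: x∈[1,5], y∈[2,6] → 4·4 = 16.
|Parcel A| = 32.
|Parcel A ∖ Parcel B| = |Parcel A| − |Parcel A∩Parcel B| = 32 − 16 = 16.00.

16.00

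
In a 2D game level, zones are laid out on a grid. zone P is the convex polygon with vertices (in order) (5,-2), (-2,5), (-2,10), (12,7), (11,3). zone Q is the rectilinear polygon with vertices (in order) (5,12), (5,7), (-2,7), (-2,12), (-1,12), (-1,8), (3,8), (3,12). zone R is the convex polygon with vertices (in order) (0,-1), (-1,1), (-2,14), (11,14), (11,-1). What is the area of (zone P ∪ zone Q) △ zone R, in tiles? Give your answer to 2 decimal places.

89.18

|zone P ∪ zone Q| = 109.1786.
|(zone P ∪ zone Q) ∩ zone R| = 102.7503.
|(zone P ∪ zone Q) △ zone R| = 109.1786 + 185.5 − 205.5005 = 89.18.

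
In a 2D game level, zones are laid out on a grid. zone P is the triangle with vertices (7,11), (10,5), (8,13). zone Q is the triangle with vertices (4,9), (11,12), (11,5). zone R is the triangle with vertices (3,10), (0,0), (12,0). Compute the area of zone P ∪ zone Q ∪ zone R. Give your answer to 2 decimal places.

86.55

By inclusion–exclusion:
Individual areas: |zone P| = 6, |zone Q| = 24.5, |zone R| = 60.
|zone P∩zone Q| = 3.9485.
|zone P∩zone R| = 0.
|zone Q∩zone R| = 0.
|zone P∩zone Q∩zone R| = 0.
|zone P ∪ zone Q ∪ zone R| = 90.5 − 3.9485 + 0 = 86.55.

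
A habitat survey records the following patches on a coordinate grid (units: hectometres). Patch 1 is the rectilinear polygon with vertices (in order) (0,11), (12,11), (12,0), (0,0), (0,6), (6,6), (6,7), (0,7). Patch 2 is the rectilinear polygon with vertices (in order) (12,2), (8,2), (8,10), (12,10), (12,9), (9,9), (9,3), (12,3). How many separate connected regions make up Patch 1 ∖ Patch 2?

2

Patch 1 ∖ Patch 2 splits into 2 disjoint pieces (area 94, area 18).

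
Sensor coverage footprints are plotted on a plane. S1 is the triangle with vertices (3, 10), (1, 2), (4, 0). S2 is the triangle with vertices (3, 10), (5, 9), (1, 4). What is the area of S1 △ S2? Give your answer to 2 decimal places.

15.46

|S1| = 14, |S2| = 7, |S1∩S2| = 2.7717.
|S1 △ S2| = |S1| + |S2| − 2·|S1∩S2| = 14 + 7 − 5.5434 = 15.46.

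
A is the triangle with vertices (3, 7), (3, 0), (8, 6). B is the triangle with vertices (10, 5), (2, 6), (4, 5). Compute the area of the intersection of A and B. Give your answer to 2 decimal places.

The intersection is the polygon with vertices (3,5.875), (7.434,5.321), (7.167,5), (4,5), (3,5.5).
By the shoelace formula its area is 2.36.

2.36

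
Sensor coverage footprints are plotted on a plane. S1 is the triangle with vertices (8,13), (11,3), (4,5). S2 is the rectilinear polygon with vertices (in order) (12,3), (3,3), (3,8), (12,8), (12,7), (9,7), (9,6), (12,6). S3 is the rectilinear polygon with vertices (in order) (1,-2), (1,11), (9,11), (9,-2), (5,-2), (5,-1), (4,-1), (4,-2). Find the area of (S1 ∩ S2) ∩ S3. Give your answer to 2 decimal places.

16.32

The region (S1 ∩ S2) ∩ S3 is the polygon with vertices (9,6), (9,3.571), (4,5), (5.5,8), (9,8), (9,7).
By the shoelace formula its area is 16.32.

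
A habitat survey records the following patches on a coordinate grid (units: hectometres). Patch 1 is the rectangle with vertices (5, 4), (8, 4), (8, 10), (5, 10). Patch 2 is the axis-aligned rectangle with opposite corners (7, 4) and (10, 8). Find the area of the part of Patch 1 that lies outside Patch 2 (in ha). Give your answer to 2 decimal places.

14.00

|Patch 1∩Patch 2|: x∈[7,8], y∈[4,8] → 1·4 = 4.
|Patch 1| = 18.
|Patch 1 ∖ Patch 2| = |Patch 1| − |Patch 1∩Patch 2| = 18 − 4 = 14.00.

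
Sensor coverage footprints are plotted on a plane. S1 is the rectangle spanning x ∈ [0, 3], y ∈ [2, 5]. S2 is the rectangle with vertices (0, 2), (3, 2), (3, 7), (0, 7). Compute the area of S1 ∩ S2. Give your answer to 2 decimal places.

9.00

|S1∩S2|: x∈[0,3], y∈[2,5] → 3·3 = 9.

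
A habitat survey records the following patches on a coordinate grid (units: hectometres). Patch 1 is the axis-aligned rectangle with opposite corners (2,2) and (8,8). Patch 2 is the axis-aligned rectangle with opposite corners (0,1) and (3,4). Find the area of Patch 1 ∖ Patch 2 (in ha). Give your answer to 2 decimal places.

34.00

|Patch 1∩Patch 2|: x∈[2,3], y∈[2,4] → 1·2 = 2.
|Patch 1| = 36.
|Patch 1 ∖ Patch 2| = |Patch 1| − |Patch 1∩Patch 2| = 36 − 2 = 34.00.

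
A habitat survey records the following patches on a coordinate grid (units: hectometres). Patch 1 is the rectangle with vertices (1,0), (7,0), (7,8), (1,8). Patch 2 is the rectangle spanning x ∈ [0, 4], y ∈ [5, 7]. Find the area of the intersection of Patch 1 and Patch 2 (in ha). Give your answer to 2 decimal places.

6.00

|Patch 1∩Patch 2|: x∈[1,4], y∈[5,7] → 3·2 = 6.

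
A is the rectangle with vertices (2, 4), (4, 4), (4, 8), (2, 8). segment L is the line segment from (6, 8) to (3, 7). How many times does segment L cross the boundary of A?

The segment meets the boundary at (4,7.333).

1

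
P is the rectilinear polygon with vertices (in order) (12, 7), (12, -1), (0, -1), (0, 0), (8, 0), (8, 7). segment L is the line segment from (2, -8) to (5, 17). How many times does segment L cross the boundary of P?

The segment meets the boundary at (2.96,0), (2.84,-1).

2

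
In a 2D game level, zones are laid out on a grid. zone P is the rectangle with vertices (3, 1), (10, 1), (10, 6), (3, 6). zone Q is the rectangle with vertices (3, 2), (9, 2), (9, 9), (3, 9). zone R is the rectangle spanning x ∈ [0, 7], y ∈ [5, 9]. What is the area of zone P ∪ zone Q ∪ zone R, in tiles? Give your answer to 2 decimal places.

65.00

By inclusion–exclusion:
Individual areas: |zone P| = 35, |zone Q| = 42, |zone R| = 28.
|zone P∩zone Q|: x∈[3,9], y∈[2,6] → 6·4 = 24.
|zone P∩zone R|: x∈[3,7], y∈[5,6] → 4·1 = 4.
|zone Q∩zone R|: x∈[3,7], y∈[5,9] → 4·4 = 16.
|zone P∩zone Q∩zone R| = 4.
|zone P ∪ zone Q ∪ zone R| = 105 − 44 + 4 = 65.00.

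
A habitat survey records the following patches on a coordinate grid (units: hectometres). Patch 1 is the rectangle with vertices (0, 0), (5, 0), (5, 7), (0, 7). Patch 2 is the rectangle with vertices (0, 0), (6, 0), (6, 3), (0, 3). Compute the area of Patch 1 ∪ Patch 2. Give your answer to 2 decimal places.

38.00

By inclusion–exclusion:
Individual areas: |Patch 1| = 35, |Patch 2| = 18.
|Patch 1∩Patch 2|: x∈[0,5], y∈[0,3] → 5·3 = 15.
|Patch 1 ∪ Patch 2| = 53 − 15 = 38.00.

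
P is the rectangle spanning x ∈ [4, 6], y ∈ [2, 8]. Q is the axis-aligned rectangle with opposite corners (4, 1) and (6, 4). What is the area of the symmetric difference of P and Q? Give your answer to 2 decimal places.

|P∩Q|: x∈[4,6], y∈[2,4] → 2·2 = 4.
|P △ Q| = |P| + |Q| − 2·|P∩Q| = 12 + 6 − 8 = 10.00.

10.00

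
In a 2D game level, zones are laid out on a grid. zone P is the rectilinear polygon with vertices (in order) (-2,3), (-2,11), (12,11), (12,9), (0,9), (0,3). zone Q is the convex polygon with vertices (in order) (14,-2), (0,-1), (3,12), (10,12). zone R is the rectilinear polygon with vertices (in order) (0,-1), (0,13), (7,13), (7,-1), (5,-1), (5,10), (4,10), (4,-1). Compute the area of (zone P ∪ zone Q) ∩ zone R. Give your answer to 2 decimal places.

|zone P ∪ zone Q| = 165.4341.
|(zone P ∪ zone Q) ∩ zone R| = 65.58.

65.58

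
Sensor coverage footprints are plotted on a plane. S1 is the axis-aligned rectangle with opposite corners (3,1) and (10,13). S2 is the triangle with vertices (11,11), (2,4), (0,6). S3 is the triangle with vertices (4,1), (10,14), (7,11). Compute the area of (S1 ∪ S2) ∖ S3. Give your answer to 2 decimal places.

|S1 ∪ S2| = 89.8182.
|(S1 ∪ S2) ∩ S3| = 10.2308.
|(S1 ∪ S2) ∖ S3| = 89.8182 − 10.2308 = 79.59.

79.59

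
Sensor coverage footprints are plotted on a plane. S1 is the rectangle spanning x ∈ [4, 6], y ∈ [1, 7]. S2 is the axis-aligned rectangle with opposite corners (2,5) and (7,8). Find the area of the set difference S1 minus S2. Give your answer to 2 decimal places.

|S1∩S2|: x∈[4,6], y∈[5,7] → 2·2 = 4.
|S1| = 12.
|S1 ∖ S2| = |S1| − |S1∩S2| = 12 − 4 = 8.00.

8.00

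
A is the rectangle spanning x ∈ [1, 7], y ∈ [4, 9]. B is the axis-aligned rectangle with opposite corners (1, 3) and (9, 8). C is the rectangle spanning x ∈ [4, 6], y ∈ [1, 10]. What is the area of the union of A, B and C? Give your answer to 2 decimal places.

52.00

By inclusion–exclusion:
Individual areas: |A| = 30, |B| = 40, |C| = 18.
|A∩B|: x∈[1,7], y∈[4,8] → 6·4 = 24.
|A∩C|: x∈[4,6], y∈[4,9] → 2·5 = 10.
|B∩C|: x∈[4,6], y∈[3,8] → 2·5 = 10.
|A∩B∩C| = 8.
|A ∪ B ∪ C| = 88 − 44 + 8 = 52.00.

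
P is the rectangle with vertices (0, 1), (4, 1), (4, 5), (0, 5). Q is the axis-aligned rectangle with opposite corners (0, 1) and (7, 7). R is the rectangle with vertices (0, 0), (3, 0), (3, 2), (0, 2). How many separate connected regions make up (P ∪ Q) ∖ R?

1

(P ∪ Q) ∖ R is a single connected region.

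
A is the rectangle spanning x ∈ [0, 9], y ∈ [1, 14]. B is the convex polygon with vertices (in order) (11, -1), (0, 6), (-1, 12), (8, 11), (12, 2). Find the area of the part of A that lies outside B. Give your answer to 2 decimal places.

44.21

|A| = 117, |A∩B| = 72.7877.
|A ∖ B| = |A| − |A∩B| = 117 − 72.7877 = 44.21.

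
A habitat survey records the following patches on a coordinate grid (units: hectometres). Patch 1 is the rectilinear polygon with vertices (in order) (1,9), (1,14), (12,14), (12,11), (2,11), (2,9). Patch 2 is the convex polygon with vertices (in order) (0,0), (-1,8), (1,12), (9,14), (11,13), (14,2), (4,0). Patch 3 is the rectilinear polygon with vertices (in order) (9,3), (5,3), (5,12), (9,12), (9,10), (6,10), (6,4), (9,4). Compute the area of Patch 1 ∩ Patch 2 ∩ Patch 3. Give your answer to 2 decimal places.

4.00

The intersection is the polygon with vertices (5,11), (5,12), (9,12), (9,11).
By the shoelace formula its area is 4.00.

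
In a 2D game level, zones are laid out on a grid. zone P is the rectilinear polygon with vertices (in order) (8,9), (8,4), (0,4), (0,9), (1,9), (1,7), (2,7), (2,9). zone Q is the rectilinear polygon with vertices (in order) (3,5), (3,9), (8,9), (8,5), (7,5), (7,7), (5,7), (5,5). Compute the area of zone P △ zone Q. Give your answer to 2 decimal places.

|zone P| = 38, |zone Q| = 16, |zone P∩zone Q| = 16.
|zone P △ zone Q| = |zone P| + |zone Q| − 2·|zone P∩zone Q| = 38 + 16 − 32 = 22.00.

22.00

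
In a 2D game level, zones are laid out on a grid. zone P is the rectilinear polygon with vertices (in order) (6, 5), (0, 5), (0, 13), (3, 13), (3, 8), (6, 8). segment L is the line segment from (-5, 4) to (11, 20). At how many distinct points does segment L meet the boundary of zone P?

2

The segment meets the boundary at (3,12), (0,9).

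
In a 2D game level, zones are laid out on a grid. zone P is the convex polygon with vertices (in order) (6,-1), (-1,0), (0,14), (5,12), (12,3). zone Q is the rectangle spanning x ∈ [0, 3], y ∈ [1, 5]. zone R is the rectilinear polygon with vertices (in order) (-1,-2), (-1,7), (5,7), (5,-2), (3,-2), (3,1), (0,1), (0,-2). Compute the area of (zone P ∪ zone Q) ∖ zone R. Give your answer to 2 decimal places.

83.25

|zone P ∪ zone Q| = 122.
|(zone P ∪ zone Q) ∩ zone R| = 38.75.
|(zone P ∪ zone Q) ∖ zone R| = 122 − 38.75 = 83.25.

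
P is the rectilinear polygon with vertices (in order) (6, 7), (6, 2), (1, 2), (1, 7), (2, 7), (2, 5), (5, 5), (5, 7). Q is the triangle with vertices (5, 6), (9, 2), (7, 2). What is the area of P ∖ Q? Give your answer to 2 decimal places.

|P| = 19, |P∩Q| = 0.5.
|P ∖ Q| = |P| − |P∩Q| = 19 − 0.5 = 18.50.

18.50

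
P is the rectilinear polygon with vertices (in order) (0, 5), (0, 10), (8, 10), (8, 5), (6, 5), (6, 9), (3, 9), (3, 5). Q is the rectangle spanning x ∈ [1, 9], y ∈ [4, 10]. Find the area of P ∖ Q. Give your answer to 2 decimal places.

5.00

|P| = 28, |P∩Q| = 23.
|P ∖ Q| = |P| − |P∩Q| = 28 − 23 = 5.00.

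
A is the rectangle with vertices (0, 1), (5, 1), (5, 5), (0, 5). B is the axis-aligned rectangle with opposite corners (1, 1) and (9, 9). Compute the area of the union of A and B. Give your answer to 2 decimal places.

By inclusion–exclusion:
Individual areas: |A| = 20, |B| = 64.
|A∩B|: x∈[1,5], y∈[1,5] → 4·4 = 16.
|A ∪ B| = 84 − 16 = 68.00.

68.00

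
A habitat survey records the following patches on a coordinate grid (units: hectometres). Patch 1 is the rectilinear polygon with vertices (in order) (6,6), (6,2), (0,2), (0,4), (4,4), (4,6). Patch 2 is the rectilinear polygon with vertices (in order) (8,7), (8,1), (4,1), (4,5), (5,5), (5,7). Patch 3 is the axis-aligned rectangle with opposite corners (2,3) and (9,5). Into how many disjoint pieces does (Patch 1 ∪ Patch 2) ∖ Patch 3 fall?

(Patch 1 ∪ Patch 2) ∖ Patch 3 splits into 2 disjoint pieces (area 14, area 7).

2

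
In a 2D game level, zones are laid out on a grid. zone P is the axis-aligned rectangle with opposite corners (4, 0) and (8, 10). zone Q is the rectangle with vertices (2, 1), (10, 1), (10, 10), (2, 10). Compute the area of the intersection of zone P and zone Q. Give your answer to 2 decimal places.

|zone P∩zone Q|: x∈[4,8], y∈[1,10] → 4·9 = 36.

36.00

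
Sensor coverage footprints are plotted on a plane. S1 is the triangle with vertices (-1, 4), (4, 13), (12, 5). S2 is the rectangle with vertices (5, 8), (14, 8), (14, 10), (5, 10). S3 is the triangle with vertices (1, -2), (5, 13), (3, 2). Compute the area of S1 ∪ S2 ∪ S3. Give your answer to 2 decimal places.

71.83

By inclusion–exclusion:
Individual areas: |S1| = 56, |S2| = 18, |S3| = 7.
|S1∩S2| = 6.
|S1∩S3| = 3.1742.
|S2∩S3| = 0.
|S1∩S2∩S3| = 0.
|S1 ∪ S2 ∪ S3| = 81 − 9.1742 + 0 = 71.83.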